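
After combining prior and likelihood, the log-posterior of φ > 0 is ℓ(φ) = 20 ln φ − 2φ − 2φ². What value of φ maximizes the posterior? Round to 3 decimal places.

φ̂_MAP = 2.000

ℓ'(φ) = 20/φ − 2 − 4φ. Setting this to zero and multiplying by φ: 4φ² + 2φ − 20 = 0.
φ = (−2 + √(2² + 4·4·20)) / (2·4) = (−2 + √324) / 8 = (−2 + 18)/8 = 2.
ℓ''(φ) = −20/φ² − 4 < 0, confirming a maximum.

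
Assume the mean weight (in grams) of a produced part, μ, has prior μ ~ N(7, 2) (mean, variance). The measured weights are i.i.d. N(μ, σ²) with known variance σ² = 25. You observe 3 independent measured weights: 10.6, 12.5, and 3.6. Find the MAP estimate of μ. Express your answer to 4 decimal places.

μ̂_MAP = 7.3677

n = 3; x̄ = (10.6 + 12.5 + 3.6)/3 = 26.7/3 = 8.9.
For a Normal prior and Normal likelihood with known variance, the posterior is Normal; its mode equals its mean, the precision-weighted average.
Prior precision 1/σ₀² = 1/2 = 0.5; data precision n/σ² = 3/25 = 0.12.
μ̂ = (0.5·7 + 0.12·8.9) / (0.5 + 0.12) = 4.568/0.62 = 1142/155 ≈ 7.3677.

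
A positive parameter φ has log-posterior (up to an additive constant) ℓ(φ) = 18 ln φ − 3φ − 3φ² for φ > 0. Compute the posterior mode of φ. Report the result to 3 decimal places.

ℓ'(φ) = 18/φ − 3 − 6φ. Setting this to zero and multiplying by φ: 6φ² + 3φ − 18 = 0.
φ = (−3 + √(3² + 4·6·18)) / (2·6) = (−3 + √441) / 12 = (−3 + 21)/12 = 3/2.
ℓ''(φ) = −18/φ² − 6 < 0, confirming a maximum.

φ̂_MAP = 1.500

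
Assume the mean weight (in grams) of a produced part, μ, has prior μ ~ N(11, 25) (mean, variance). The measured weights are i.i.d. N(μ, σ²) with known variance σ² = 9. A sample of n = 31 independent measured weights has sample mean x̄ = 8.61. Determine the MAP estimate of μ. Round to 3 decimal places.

μ̂_MAP = 8.637

n = 31, x̄ = 8.61.
For a Normal prior and Normal likelihood with known variance, the posterior is Normal; its mode equals its mean, the precision-weighted average.
Prior precision 1/σ₀² = 1/25 = 0.04; data precision n/σ² = 31/9.
μ̂ = (0.04·11 + (31/9)·8.61) / (0.04 + 31/9) = (9029/300)/(784/225) = 27087/3136 ≈ 8.637.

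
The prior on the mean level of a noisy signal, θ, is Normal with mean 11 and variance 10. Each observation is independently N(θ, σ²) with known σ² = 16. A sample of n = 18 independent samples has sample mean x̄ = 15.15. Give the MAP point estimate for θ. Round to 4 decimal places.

θ̂_MAP = 14.8112

n = 18, x̄ = 15.15.
For a Normal prior and Normal likelihood with known variance, the posterior is Normal; its mode equals its mean, the precision-weighted average.
Prior precision 1/σ₀² = 1/10 = 0.1; data precision n/σ² = 18/16 = 1.125.
θ̂ = (0.1·11 + 1.125·15.15) / (0.1 + 1.125) = 18.14375/1.225 = 2903/196 ≈ 14.8112.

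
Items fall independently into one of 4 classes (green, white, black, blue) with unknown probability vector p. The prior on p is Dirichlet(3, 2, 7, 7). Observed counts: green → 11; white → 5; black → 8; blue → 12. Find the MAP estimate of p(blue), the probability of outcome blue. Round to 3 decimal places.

The posterior is Dirichlet(αᵢ + nᵢ) = Dirichlet(14, 7, 15, 19).
For a Dirichlet(a₁,…,a_K) with all aᵢ > 1, the mode has j-th component (aⱼ − 1)/(Σaᵢ − K).
Here Σaᵢ = 55 and K = 4, so p(blue) = (19 − 1)/(55 − 4) = 18/51 ≈ 0.353.

MAP estimate of p(blue) = 0.353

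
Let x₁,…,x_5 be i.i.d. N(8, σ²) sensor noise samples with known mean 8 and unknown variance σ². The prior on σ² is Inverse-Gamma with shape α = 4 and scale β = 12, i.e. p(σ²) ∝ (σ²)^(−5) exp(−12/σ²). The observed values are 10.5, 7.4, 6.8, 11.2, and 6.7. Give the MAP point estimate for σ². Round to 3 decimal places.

σ̂²_MAP = 2.932

Sum of squared deviations about the known mean: SS = (10.5−8)² + (7.4−8)² + (6.8−8)² + (11.2−8)² + (6.7−8)² = 19.98.
The Normal likelihood contributes (σ²)^(−n/2) exp(−SS/(2σ²)), so the posterior is Inverse-Gamma(α + n/2, β + SS/2) = Inverse-Gamma(6.5, 21.99).
The mode of Inverse-Gamma(a, b) is b/(a+1) = 21.99/7.5 ≈ 2.932.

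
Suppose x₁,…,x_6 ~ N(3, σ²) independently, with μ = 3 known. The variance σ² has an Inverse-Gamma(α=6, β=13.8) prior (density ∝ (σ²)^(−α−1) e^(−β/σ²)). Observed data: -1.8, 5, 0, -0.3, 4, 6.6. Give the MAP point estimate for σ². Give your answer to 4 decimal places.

Sum of squared deviations about the known mean: SS = (-1.8−3)² + (5−3)² + (0−3)² + (-0.3−3)² + (4−3)² + (6.6−3)² = 60.89.
The Normal likelihood contributes (σ²)^(−n/2) exp(−SS/(2σ²)), so the posterior is Inverse-Gamma(α + n/2, β + SS/2) = Inverse-Gamma(9, 44.245).
The mode of Inverse-Gamma(a, b) is b/(a+1) = 44.245/10 ≈ 4.4245.

σ̂²_MAP = 4.4245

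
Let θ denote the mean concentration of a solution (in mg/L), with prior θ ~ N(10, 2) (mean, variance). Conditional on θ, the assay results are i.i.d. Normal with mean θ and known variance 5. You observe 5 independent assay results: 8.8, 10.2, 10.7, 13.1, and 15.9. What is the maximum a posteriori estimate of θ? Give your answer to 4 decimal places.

θ̂_MAP = 11.1600

n = 5; x̄ = (8.8 + 10.2 + 10.7 + 13.1 + 15.9)/5 = 58.7/5 = 11.74.
For a Normal prior and Normal likelihood with known variance, the posterior is Normal; its mode equals its mean, the precision-weighted average.
Prior precision 1/σ₀² = 1/2 = 0.5; data precision n/σ² = 5/5 = 1.
θ̂ = (0.5·10 + 1·11.74) / (0.5 + 1) = 16.74/1.5 = 11.1600.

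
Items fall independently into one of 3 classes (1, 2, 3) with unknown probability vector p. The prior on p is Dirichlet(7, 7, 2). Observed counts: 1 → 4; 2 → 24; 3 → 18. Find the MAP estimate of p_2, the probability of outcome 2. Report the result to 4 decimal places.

The posterior is Dirichlet(αᵢ + nᵢ) = Dirichlet(11, 31, 20).
For a Dirichlet(a₁,…,a_K) with all aᵢ > 1, the mode has j-th component (aⱼ − 1)/(Σaᵢ − K).
Here Σaᵢ = 62 and K = 3, so p_2 = (31 − 1)/(62 − 3) = 30/59 ≈ 0.5085.

MAP estimate: 0.5085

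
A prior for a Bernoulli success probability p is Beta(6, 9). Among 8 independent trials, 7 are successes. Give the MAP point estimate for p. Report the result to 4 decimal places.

Prior: Beta(6, 9).
Data: 7 successes in 8 trials. The binomial likelihood contributes p^7(1−p)^1, so the posterior is Beta(6+7, 9+1) = Beta(13, 10).
For Beta(a, b) with a, b > 1 the mode is (a−1)/(a+b−2) = 12/21 ≈ 0.5714.

p̂_MAP = 0.5714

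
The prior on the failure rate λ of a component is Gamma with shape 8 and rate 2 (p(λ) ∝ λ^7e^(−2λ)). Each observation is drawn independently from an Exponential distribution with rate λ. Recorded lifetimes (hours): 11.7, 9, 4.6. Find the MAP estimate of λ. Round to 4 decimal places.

λ̂_MAP = 0.3663

The Exponential(rate=λ) likelihood is ∝ λ^n e^(−λΣtᵢ). Here n = 3 and Σtᵢ = 11.7 + 9 + 4.6 = 25.3.
Posterior ∝ λ^7e^(−2λ) · λ^3e^(−25.3λ) = λ^10e^(−27.3λ), i.e. Gamma(11, 27.3).
Mode = (a−1)/b = 10/27.3 ≈ 0.3663.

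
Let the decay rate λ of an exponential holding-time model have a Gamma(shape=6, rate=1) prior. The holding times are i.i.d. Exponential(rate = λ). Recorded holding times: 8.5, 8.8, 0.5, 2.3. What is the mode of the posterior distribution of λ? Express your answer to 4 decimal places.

The Exponential(rate=λ) likelihood is ∝ λ^n e^(−λΣtᵢ). Here n = 4 and Σtᵢ = 8.5 + 8.8 + 0.5 + 2.3 = 20.1.
Posterior ∝ λ^5e^(−1λ) · λ^4e^(−20.1λ) = λ^9e^(−21.1λ), i.e. Gamma(10, 21.1).
Mode = (a−1)/b = 9/21.1 ≈ 0.4265.

λ̂_MAP = 0.4265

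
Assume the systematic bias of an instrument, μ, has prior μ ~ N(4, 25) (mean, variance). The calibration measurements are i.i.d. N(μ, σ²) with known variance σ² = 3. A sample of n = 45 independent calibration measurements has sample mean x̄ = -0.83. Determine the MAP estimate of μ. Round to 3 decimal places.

μ̂_MAP = -0.817

n = 45, x̄ = -0.83.
For a Normal prior and Normal likelihood with known variance, the posterior is Normal; its mode equals its mean, the precision-weighted average.
Prior precision 1/σ₀² = 1/25 = 0.04; data precision n/σ² = 45/3 = 15.
μ̂ = (0.04·4 + 15·(-0.83)) / (0.04 + 15) = (-12.29)/15.04 = -1229/1504 ≈ -0.817.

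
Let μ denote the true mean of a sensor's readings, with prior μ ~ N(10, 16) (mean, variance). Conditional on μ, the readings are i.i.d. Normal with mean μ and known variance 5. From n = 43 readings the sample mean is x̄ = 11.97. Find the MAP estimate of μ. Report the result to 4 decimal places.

n = 43, x̄ = 11.97.
For a Normal prior and Normal likelihood with known variance, the posterior is Normal; its mode equals its mean, the precision-weighted average.
Prior precision 1/σ₀² = 1/16 = 0.0625; data precision n/σ² = 43/5 = 8.6.
μ̂ = (0.0625·10 + 8.6·11.97) / (0.0625 + 8.6) = 103.567/8.6625 = 207134/17325 ≈ 11.9558.

μ̂_MAP = 11.9558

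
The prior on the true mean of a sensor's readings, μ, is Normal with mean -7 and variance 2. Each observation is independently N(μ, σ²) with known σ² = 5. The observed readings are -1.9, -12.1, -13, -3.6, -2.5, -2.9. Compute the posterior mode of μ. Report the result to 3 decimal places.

μ̂_MAP = -6.294

n = 6; x̄ = ((-1.9) + (-12.1) + (-13) + (-3.6) + (-2.5) + (-2.9))/6 = -36/6 = -6.
For a Normal prior and Normal likelihood with known variance, the posterior is Normal; its mode equals its mean, the precision-weighted average.
Prior precision 1/σ₀² = 1/2 = 0.5; data precision n/σ² = 6/5 = 1.2.
μ̂ = (0.5·(-7) + 1.2·(-6)) / (0.5 + 1.2) = (-10.7)/1.7 = -107/17 ≈ -6.294.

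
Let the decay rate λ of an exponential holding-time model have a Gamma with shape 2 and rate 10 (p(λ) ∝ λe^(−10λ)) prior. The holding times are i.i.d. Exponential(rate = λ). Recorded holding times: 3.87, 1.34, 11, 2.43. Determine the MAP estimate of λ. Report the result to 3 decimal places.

λ̂_MAP = 0.175

The Exponential(rate=λ) likelihood is ∝ λ^n e^(−λΣtᵢ). Here n = 4 and Σtᵢ = 3.87 + 1.34 + 11 + 2.43 = 18.64.
Posterior ∝ λe^(−10λ) · λ^4e^(−18.64λ) = λ^5e^(−28.64λ), i.e. Gamma(6, 28.64).
Mode = (a−1)/b = 5/28.64 ≈ 0.175.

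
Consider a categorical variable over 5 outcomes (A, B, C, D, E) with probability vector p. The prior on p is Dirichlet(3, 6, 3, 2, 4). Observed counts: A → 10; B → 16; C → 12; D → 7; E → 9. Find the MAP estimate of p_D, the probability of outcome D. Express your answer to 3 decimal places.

The posterior is Dirichlet(αᵢ + nᵢ) = Dirichlet(13, 22, 15, 9, 13).
For a Dirichlet(a₁,…,a_K) with all aᵢ > 1, the mode has j-th component (aⱼ − 1)/(Σaᵢ − K).
Here Σaᵢ = 72 and K = 5, so p_D = (9 − 1)/(72 − 5) = 8/67 ≈ 0.119.

MAP estimate of p_D = 0.119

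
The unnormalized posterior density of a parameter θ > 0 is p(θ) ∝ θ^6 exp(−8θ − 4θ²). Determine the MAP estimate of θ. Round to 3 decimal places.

ℓ'(θ) = 6/θ − 8 − 8θ. Setting this to zero and multiplying by θ: 8θ² + 8θ − 6 = 0.
θ = (−8 + √(8² + 4·8·6)) / (2·8) = (−8 + √256) / 16 = (−8 + 16)/16 = 1/2.
ℓ''(θ) = −6/θ² − 8 < 0, confirming a maximum.

θ̂_MAP = 0.500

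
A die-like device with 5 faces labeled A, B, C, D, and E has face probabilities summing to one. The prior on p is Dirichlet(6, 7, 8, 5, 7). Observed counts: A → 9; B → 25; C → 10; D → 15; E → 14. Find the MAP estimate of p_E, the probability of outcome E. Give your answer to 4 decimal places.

The posterior is Dirichlet(αᵢ + nᵢ) = Dirichlet(15, 32, 18, 20, 21).
For a Dirichlet(a₁,…,a_K) with all aᵢ > 1, the mode has j-th component (aⱼ − 1)/(Σaᵢ − K).
Here Σaᵢ = 106 and K = 5, so p_E = (21 − 1)/(106 − 5) = 20/101 ≈ 0.1980.

MAP estimate of p_E = 0.1980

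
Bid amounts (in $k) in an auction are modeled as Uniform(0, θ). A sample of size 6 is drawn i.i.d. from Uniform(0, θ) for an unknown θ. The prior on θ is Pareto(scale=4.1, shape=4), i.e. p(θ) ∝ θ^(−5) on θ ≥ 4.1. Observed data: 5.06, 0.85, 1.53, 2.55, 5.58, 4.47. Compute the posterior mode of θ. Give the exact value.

The Uniform(0, θ) likelihood is θ^(−n) for θ ≥ max(xᵢ), zero otherwise. Here max(xᵢ) = 5.58.
Posterior ∝ θ^(−5) · θ^(−6) = θ^(−11) on θ ≥ max(4.1, 5.58) = 5.58.
This density is strictly decreasing in θ, so the posterior mode lies at the lower boundary of the support.

θ̂_MAP = 5.58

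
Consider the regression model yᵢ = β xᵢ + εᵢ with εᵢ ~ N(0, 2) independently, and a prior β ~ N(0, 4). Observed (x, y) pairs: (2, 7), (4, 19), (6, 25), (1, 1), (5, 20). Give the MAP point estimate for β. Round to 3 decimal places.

log p(β | y) = −Σ(yᵢ − βxᵢ)²/(2·2) − β²/(2·4) + const.
Setting the derivative to zero: Σxᵢ(yᵢ − βxᵢ)/2 − β/4 = 0, so β = Σxᵢyᵢ / (Σxᵢ² + σ²/τ²).
Σxᵢyᵢ = 2·7 + 4·19 + 6·25 + 1·1 + 5·20 = 341; Σxᵢ² = 82; σ²/τ² = 0.5.
β̂_MAP = 341 / (82 + 0.5) = 341/82.5 ≈ 4.133.

β̂_MAP = 4.133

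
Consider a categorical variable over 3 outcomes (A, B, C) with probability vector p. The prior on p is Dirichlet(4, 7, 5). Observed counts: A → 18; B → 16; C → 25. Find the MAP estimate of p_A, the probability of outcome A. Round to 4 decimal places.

MAP estimate of p_A = 0.2917

The posterior is Dirichlet(αᵢ + nᵢ) = Dirichlet(22, 23, 30).
For a Dirichlet(a₁,…,a_K) with all aᵢ > 1, the mode has j-th component (aⱼ − 1)/(Σaᵢ − K).
Here Σaᵢ = 75 and K = 3, so p_A = (22 − 1)/(75 − 3) = 21/72 ≈ 0.2917.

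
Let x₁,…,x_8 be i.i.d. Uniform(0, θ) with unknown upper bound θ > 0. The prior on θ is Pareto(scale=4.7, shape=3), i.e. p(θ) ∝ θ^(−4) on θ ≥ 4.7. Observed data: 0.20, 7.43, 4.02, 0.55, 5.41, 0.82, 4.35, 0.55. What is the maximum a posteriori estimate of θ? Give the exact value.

θ̂_MAP = 7.43

The Uniform(0, θ) likelihood is θ^(−n) for θ ≥ max(xᵢ), zero otherwise. Here max(xᵢ) = 7.43.
Posterior ∝ θ^(−4) · θ^(−8) = θ^(−12) on θ ≥ max(4.7, 7.43) = 7.43.
This density is strictly decreasing in θ, so the posterior mode lies at the lower boundary of the support.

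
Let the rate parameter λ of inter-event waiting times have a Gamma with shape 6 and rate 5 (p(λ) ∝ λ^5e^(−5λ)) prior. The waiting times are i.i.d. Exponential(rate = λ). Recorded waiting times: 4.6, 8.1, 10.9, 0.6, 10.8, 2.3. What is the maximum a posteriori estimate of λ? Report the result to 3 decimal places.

The Exponential(rate=λ) likelihood is ∝ λ^n e^(−λΣtᵢ). Here n = 6 and Σtᵢ = 4.6 + 8.1 + 10.9 + 0.6 + 10.8 + 2.3 = 37.3.
Posterior ∝ λ^5e^(−5λ) · λ^6e^(−37.3λ) = λ^11e^(−42.3λ), i.e. Gamma(12, 42.3).
Mode = (a−1)/b = 11/42.3 ≈ 0.260.

λ̂_MAP = 0.260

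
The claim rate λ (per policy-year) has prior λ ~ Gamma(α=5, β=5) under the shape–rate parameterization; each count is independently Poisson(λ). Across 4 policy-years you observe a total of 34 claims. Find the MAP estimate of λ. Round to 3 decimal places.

Σxᵢ = 34, n = 4.
Posterior ∝ λ^4e^(−5λ) · λ^34e^(−4λ) = λ^38e^(−9λ), i.e. Gamma(shape=39, rate=9).
The mode of a Gamma(a, b) with a ≥ 1 (shape–rate) is (a−1)/b = 38/9 ≈ 4.222.

λ̂_MAP = 4.222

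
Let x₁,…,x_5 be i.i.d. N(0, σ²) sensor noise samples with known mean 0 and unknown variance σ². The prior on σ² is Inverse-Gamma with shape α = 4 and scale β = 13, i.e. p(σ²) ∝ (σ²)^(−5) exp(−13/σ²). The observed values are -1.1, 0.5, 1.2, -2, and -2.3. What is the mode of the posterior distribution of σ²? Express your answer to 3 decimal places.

Sum of squared deviations about the known mean: SS = (-1.1−0)² + (0.5−0)² + (1.2−0)² + (-2−0)² + (-2.3−0)² = 12.19.
The Normal likelihood contributes (σ²)^(−n/2) exp(−SS/(2σ²)), so the posterior is Inverse-Gamma(α + n/2, β + SS/2) = Inverse-Gamma(6.5, 19.095).
The mode of Inverse-Gamma(a, b) is b/(a+1) = 19.095/7.5 ≈ 2.546.

σ̂²_MAP = 2.546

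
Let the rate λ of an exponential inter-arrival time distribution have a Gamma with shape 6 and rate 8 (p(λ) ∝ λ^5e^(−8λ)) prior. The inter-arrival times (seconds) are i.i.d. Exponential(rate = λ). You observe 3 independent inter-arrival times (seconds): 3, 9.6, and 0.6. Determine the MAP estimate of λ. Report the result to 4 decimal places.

The Exponential(rate=λ) likelihood is ∝ λ^n e^(−λΣtᵢ). Here n = 3 and Σtᵢ = 3 + 9.6 + 0.6 = 13.2.
Posterior ∝ λ^5e^(−8λ) · λ^3e^(−13.2λ) = λ^8e^(−21.2λ), i.e. Gamma(9, 21.2).
Mode = (a−1)/b = 8/21.2 ≈ 0.3774.

λ̂_MAP = 0.3774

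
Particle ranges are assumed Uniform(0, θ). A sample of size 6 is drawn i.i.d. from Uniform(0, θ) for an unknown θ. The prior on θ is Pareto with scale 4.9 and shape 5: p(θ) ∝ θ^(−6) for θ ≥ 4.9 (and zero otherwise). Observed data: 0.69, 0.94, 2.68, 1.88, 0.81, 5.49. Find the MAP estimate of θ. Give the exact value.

The Uniform(0, θ) likelihood is θ^(−n) for θ ≥ max(xᵢ), zero otherwise. Here max(xᵢ) = 5.49.
Posterior ∝ θ^(−6) · θ^(−6) = θ^(−12) on θ ≥ max(4.9, 5.49) = 5.49.
This density is strictly decreasing in θ, so the posterior mode lies at the lower boundary of the support.

θ̂_MAP = 5.49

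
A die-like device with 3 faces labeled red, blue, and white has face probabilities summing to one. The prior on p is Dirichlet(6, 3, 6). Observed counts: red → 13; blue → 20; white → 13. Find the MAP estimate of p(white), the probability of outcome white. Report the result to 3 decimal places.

The posterior is Dirichlet(αᵢ + nᵢ) = Dirichlet(19, 23, 19).
For a Dirichlet(a₁,…,a_K) with all aᵢ > 1, the mode has j-th component (aⱼ − 1)/(Σaᵢ − K).
Here Σaᵢ = 61 and K = 3, so p(white) = (19 − 1)/(61 − 3) = 18/58 ≈ 0.310.

MAP estimate of p(white) = 0.310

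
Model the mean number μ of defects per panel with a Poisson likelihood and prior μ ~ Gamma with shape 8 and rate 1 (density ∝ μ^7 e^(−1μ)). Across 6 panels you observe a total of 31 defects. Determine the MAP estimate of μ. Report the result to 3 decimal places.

Σxᵢ = 31, n = 6.
Posterior ∝ μ^7e^(−1μ) · μ^31e^(−6μ) = μ^38e^(−7μ), i.e. Gamma(shape=39, rate=7).
The mode of a Gamma(a, b) with a ≥ 1 (shape–rate) is (a−1)/b = 38/7 ≈ 5.429.

μ̂_MAP = 5.429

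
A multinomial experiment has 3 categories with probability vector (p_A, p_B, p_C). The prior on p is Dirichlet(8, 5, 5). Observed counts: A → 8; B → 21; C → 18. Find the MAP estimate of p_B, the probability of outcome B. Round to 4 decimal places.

MAP estimate of p_B = 0.4032

The posterior is Dirichlet(αᵢ + nᵢ) = Dirichlet(16, 26, 23).
For a Dirichlet(a₁,…,a_K) with all aᵢ > 1, the mode has j-th component (aⱼ − 1)/(Σaᵢ − K).
Here Σaᵢ = 65 and K = 3, so p_B = (26 − 1)/(65 − 3) = 25/62 ≈ 0.4032.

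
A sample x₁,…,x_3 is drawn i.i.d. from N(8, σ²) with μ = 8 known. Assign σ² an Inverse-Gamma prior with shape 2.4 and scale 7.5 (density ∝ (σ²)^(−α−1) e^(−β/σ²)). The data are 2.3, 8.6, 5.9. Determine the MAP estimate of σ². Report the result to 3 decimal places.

Sum of squared deviations about the known mean: SS = (2.3−8)² + (8.6−8)² + (5.9−8)² = 37.26.
The Normal likelihood contributes (σ²)^(−n/2) exp(−SS/(2σ²)), so the posterior is Inverse-Gamma(α + n/2, β + SS/2) = Inverse-Gamma(3.9, 26.13).
The mode of Inverse-Gamma(a, b) is b/(a+1) = 26.13/4.9 ≈ 5.333.

σ̂²_MAP = 5.333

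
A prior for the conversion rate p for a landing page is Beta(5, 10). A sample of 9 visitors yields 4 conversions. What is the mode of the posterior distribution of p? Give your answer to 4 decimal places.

p̂_MAP = 0.3636

Prior: Beta(5, 10).
Data: 4 successes in 9 trials. The binomial likelihood contributes p^4(1−p)^5, so the posterior is Beta(5+4, 10+5) = Beta(9, 15).
For Beta(a, b) with a, b > 1 the mode is (a−1)/(a+b−2) = 8/22 ≈ 0.3636.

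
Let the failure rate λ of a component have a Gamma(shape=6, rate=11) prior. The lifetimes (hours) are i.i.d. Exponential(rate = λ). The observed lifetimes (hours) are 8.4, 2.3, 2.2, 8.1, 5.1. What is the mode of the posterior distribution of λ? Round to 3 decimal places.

The Exponential(rate=λ) likelihood is ∝ λ^n e^(−λΣtᵢ). Here n = 5 and Σtᵢ = 8.4 + 2.3 + 2.2 + 8.1 + 5.1 = 26.1.
Posterior ∝ λ^5e^(−11λ) · λ^5e^(−26.1λ) = λ^10e^(−37.1λ), i.e. Gamma(11, 37.1).
Mode = (a−1)/b = 10/37.1 ≈ 0.270.

λ̂_MAP = 0.270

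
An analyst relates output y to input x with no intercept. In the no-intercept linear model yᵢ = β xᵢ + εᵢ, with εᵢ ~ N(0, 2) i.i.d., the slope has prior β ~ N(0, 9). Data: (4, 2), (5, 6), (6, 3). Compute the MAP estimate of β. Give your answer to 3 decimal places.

log p(β | y) = −Σ(yᵢ − βxᵢ)²/(2·2) − β²/(2·9) + const.
Setting the derivative to zero: Σxᵢ(yᵢ − βxᵢ)/2 − β/9 = 0, so β = Σxᵢyᵢ / (Σxᵢ² + σ²/τ²).
Σxᵢyᵢ = 4·2 + 5·6 + 6·3 = 56; Σxᵢ² = 77; σ²/τ² = 2/9.
β̂_MAP = 56 / (77 + 2/9) = 56/(695/9) = 504/695 ≈ 0.725.

β̂_MAP = 0.725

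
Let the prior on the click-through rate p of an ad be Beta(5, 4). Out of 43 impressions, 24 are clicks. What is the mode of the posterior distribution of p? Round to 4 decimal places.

Prior: Beta(5, 4).
Data: 24 successes in 43 trials. The binomial likelihood contributes p^24(1−p)^19, so the posterior is Beta(5+24, 4+19) = Beta(29, 23).
For Beta(a, b) with a, b > 1 the mode is (a−1)/(a+b−2) = 28/50 ≈ 0.5600.

p̂_MAP = 0.5600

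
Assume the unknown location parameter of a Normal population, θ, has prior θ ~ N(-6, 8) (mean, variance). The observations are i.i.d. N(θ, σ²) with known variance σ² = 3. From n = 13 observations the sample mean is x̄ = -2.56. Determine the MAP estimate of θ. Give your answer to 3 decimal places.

θ̂_MAP = -2.656

n = 13, x̄ = -2.56.
For a Normal prior and Normal likelihood with known variance, the posterior is Normal; its mode equals its mean, the precision-weighted average.
Prior precision 1/σ₀² = 1/8 = 0.125; data precision n/σ² = 13/3.
θ̂ = (0.125·(-6) + (13/3)·(-2.56)) / (0.125 + 13/3) = (-3553/300)/(107/24) = -7106/2675 ≈ -2.656.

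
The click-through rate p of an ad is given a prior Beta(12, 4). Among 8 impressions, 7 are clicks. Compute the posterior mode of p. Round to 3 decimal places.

Prior: Beta(12, 4).
Data: 7 successes in 8 trials. The binomial likelihood contributes p^7(1−p)^1, so the posterior is Beta(12+7, 4+1) = Beta(19, 5).
For Beta(a, b) with a, b > 1 the mode is (a−1)/(a+b−2) = 18/22 ≈ 0.818.

p̂_MAP = 0.818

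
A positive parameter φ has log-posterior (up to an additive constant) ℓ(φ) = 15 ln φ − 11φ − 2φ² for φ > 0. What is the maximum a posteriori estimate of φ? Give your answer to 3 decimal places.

φ̂_MAP = 1.000

ℓ'(φ) = 15/φ − 11 − 4φ. Setting this to zero and multiplying by φ: 4φ² + 11φ − 15 = 0.
φ = (−11 + √(11² + 4·4·15)) / (2·4) = (−11 + √361) / 8 = (−11 + 19)/8 = 1.
ℓ''(φ) = −15/φ² − 4 < 0, confirming a maximum.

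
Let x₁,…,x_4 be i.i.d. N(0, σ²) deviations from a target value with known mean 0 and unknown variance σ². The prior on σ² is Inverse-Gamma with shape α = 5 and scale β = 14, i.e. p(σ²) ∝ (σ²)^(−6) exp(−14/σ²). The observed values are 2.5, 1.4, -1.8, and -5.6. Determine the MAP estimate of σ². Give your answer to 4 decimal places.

σ̂²_MAP = 4.4256

Sum of squared deviations about the known mean: SS = (2.5−0)² + (1.4−0)² + (-1.8−0)² + (-5.6−0)² = 42.81.
The Normal likelihood contributes (σ²)^(−n/2) exp(−SS/(2σ²)), so the posterior is Inverse-Gamma(α + n/2, β + SS/2) = Inverse-Gamma(7, 35.405).
The mode of Inverse-Gamma(a, b) is b/(a+1) = 35.405/8 ≈ 4.4256.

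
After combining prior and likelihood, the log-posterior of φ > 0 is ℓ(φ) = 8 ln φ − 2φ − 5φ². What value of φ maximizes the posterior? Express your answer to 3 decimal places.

ℓ'(φ) = 8/φ − 2 − 10φ. Setting this to zero and multiplying by φ: 10φ² + 2φ − 8 = 0.
φ = (−2 + √(2² + 4·10·8)) / (2·10) = (−2 + √324) / 20 = (−2 + 18)/20 = 4/5.
ℓ''(φ) = −8/φ² − 10 < 0, confirming a maximum.

φ̂_MAP = 0.800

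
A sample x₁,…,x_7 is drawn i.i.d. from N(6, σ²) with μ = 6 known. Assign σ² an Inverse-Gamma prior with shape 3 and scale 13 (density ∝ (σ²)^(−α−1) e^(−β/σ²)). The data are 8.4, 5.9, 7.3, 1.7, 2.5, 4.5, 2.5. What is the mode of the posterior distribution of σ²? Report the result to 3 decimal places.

σ̂²_MAP = 5.247

Sum of squared deviations about the known mean: SS = (8.4−6)² + (5.9−6)² + (7.3−6)² + (1.7−6)² + (2.5−6)² + (4.5−6)² + (2.5−6)² = 52.7.
The Normal likelihood contributes (σ²)^(−n/2) exp(−SS/(2σ²)), so the posterior is Inverse-Gamma(α + n/2, β + SS/2) = Inverse-Gamma(6.5, 39.35).
The mode of Inverse-Gamma(a, b) is b/(a+1) = 39.35/7.5 ≈ 5.247.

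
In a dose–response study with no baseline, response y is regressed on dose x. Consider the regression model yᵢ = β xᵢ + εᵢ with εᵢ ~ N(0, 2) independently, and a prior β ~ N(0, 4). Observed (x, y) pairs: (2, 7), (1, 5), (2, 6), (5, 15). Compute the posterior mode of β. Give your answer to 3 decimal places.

β̂_MAP = 3.072

log p(β | y) = −Σ(yᵢ − βxᵢ)²/(2·2) − β²/(2·4) + const.
Setting the derivative to zero: Σxᵢ(yᵢ − βxᵢ)/2 − β/4 = 0, so β = Σxᵢyᵢ / (Σxᵢ² + σ²/τ²).
Σxᵢyᵢ = 2·7 + 1·5 + 2·6 + 5·15 = 106; Σxᵢ² = 34; σ²/τ² = 0.5.
β̂_MAP = 106 / (34 + 0.5) = 106/34.5 ≈ 3.072.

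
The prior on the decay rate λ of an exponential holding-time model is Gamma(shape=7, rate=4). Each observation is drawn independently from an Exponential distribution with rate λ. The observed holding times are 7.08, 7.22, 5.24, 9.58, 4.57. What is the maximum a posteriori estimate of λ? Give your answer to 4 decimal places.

The Exponential(rate=λ) likelihood is ∝ λ^n e^(−λΣtᵢ). Here n = 5 and Σtᵢ = 7.08 + 7.22 + 5.24 + 9.58 + 4.57 = 33.69.
Posterior ∝ λ^6e^(−4λ) · λ^5e^(−33.69λ) = λ^11e^(−37.69λ), i.e. Gamma(12, 37.69).
Mode = (a−1)/b = 11/37.69 ≈ 0.2919.

λ̂_MAP = 0.2919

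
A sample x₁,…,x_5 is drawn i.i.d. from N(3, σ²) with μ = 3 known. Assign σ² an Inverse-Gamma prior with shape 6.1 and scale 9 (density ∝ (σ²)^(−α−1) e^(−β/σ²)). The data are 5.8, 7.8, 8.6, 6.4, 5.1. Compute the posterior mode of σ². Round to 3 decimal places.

σ̂²_MAP = 5.011

Sum of squared deviations about the known mean: SS = (5.8−3)² + (7.8−3)² + (8.6−3)² + (6.4−3)² + (5.1−3)² = 78.21.
The Normal likelihood contributes (σ²)^(−n/2) exp(−SS/(2σ²)), so the posterior is Inverse-Gamma(α + n/2, β + SS/2) = Inverse-Gamma(8.6, 48.105).
The mode of Inverse-Gamma(a, b) is b/(a+1) = 48.105/9.6 ≈ 5.011.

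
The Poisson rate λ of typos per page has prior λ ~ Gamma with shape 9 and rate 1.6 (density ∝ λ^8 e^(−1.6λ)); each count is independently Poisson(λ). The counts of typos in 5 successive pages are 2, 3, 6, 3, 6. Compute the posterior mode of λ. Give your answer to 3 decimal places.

Σxᵢ = 2+3+6+3+6 = 20, with n = 5.
Posterior ∝ λ^8e^(−1.6λ) · λ^20e^(−5λ) = λ^28e^(−6.6λ), i.e. Gamma(shape=29, rate=6.6).
The mode of a Gamma(a, b) with a ≥ 1 (shape–rate) is (a−1)/b = 28/6.6 ≈ 4.242.

λ̂_MAP = 4.242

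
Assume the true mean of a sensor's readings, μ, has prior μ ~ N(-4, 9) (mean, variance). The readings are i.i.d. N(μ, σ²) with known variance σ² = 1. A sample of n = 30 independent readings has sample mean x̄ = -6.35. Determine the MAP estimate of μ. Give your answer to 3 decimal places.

n = 30, x̄ = -6.35.
For a Normal prior and Normal likelihood with known variance, the posterior is Normal; its mode equals its mean, the precision-weighted average.
Prior precision 1/σ₀² = 1/9; data precision n/σ² = 30/1 = 30.
μ̂ = ((1/9)·(-4) + 30·(-6.35)) / (1/9 + 30) = (-3437/18)/(271/9) = -3437/542 ≈ -6.341.

μ̂_MAP = -6.341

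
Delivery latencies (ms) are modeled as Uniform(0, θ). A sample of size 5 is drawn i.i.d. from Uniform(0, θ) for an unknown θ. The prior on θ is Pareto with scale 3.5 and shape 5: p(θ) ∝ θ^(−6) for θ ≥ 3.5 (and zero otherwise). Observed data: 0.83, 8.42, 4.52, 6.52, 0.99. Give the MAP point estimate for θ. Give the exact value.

θ̂_MAP = 8.42

The Uniform(0, θ) likelihood is θ^(−n) for θ ≥ max(xᵢ), zero otherwise. Here max(xᵢ) = 8.42.
Posterior ∝ θ^(−6) · θ^(−5) = θ^(−11) on θ ≥ max(3.5, 8.42) = 8.42.
This density is strictly decreasing in θ, so the posterior mode lies at the lower boundary of the support.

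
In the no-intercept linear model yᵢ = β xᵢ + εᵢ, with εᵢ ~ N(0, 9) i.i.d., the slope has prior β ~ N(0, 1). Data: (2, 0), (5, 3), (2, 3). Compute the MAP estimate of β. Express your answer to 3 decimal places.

β̂_MAP = 0.500

log p(β | y) = −Σ(yᵢ − βxᵢ)²/(2·9) − β²/(2·1) + const.
Setting the derivative to zero: Σxᵢ(yᵢ − βxᵢ)/9 − β/1 = 0, so β = Σxᵢyᵢ / (Σxᵢ² + σ²/τ²).
Σxᵢyᵢ = 2·0 + 5·3 + 2·3 = 21; Σxᵢ² = 33; σ²/τ² = 9.
β̂_MAP = 21 / (33 + 9) = 21/42 ≈ 0.500.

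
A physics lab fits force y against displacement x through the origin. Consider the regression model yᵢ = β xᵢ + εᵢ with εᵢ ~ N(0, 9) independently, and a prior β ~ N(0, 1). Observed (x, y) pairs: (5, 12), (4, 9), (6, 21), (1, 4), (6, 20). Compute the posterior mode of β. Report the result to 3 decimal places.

log p(β | y) = −Σ(yᵢ − βxᵢ)²/(2·9) − β²/(2·1) + const.
Setting the derivative to zero: Σxᵢ(yᵢ − βxᵢ)/9 − β/1 = 0, so β = Σxᵢyᵢ / (Σxᵢ² + σ²/τ²).
Σxᵢyᵢ = 5·12 + 4·9 + 6·21 + 1·4 + 6·20 = 346; Σxᵢ² = 114; σ²/τ² = 9.
β̂_MAP = 346 / (114 + 9) = 346/123 ≈ 2.813.

β̂_MAP = 2.813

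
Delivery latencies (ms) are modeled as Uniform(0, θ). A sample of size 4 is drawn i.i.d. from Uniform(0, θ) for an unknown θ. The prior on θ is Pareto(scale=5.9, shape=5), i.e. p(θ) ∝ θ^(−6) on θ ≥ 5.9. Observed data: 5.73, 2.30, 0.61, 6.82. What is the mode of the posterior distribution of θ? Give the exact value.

θ̂_MAP = 6.82

The Uniform(0, θ) likelihood is θ^(−n) for θ ≥ max(xᵢ), zero otherwise. Here max(xᵢ) = 6.82.
Posterior ∝ θ^(−6) · θ^(−4) = θ^(−10) on θ ≥ max(5.9, 6.82) = 6.82.
This density is strictly decreasing in θ, so the posterior mode lies at the lower boundary of the support.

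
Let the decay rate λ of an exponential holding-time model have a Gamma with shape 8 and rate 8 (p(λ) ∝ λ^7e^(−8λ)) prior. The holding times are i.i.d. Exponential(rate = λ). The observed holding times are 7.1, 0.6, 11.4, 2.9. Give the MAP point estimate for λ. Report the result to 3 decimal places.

λ̂_MAP = 0.367

The Exponential(rate=λ) likelihood is ∝ λ^n e^(−λΣtᵢ). Here n = 4 and Σtᵢ = 7.1 + 0.6 + 11.4 + 2.9 = 22.
Posterior ∝ λ^7e^(−8λ) · λ^4e^(−22λ) = λ^11e^(−30λ), i.e. Gamma(12, 30).
Mode = (a−1)/b = 11/30 ≈ 0.367.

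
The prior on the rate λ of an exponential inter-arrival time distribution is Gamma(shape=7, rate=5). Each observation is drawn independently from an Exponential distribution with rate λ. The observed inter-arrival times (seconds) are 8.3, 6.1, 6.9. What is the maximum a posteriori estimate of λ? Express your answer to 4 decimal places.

The Exponential(rate=λ) likelihood is ∝ λ^n e^(−λΣtᵢ). Here n = 3 and Σtᵢ = 8.3 + 6.1 + 6.9 = 21.3.
Posterior ∝ λ^6e^(−5λ) · λ^3e^(−21.3λ) = λ^9e^(−26.3λ), i.e. Gamma(10, 26.3).
Mode = (a−1)/b = 9/26.3 ≈ 0.3422.

λ̂_MAP = 0.3422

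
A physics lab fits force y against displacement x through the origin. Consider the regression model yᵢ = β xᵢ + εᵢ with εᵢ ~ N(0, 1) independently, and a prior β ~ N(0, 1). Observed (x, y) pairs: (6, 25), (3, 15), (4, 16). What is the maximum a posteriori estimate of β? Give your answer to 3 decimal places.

β̂_MAP = 4.177

log p(β | y) = −Σ(yᵢ − βxᵢ)²/(2·1) − β²/(2·1) + const.
Setting the derivative to zero: Σxᵢ(yᵢ − βxᵢ)/1 − β/1 = 0, so β = Σxᵢyᵢ / (Σxᵢ² + σ²/τ²).
Σxᵢyᵢ = 6·25 + 3·15 + 4·16 = 259; Σxᵢ² = 61; σ²/τ² = 1.
β̂_MAP = 259 / (61 + 1) = 259/62 ≈ 4.177.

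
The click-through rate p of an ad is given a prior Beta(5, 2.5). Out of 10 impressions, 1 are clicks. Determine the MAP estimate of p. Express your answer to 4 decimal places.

p̂_MAP = 0.3226

Prior: Beta(5, 2.5).
Data: 1 success in 10 trials. The binomial likelihood contributes p(1−p)^9, so the posterior is Beta(5+1, 2.5+9) = Beta(6, 11.5).
For Beta(a, b) with a, b > 1 the mode is (a−1)/(a+b−2) = 5/15.5 ≈ 0.3226.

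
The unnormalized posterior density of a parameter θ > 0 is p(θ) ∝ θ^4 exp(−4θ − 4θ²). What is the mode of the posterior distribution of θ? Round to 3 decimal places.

θ̂_MAP = 0.500

ℓ'(θ) = 4/θ − 4 − 8θ. Setting this to zero and multiplying by θ: 8θ² + 4θ − 4 = 0.
θ = (−4 + √(4² + 4·8·4)) / (2·8) = (−4 + √144) / 16 = (−4 + 12)/16 = 1/2.
ℓ''(θ) = −4/θ² − 8 < 0, confirming a maximum.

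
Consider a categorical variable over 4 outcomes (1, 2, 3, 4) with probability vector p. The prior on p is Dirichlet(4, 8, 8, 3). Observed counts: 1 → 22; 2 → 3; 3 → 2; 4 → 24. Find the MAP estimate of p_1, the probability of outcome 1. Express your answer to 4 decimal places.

The posterior is Dirichlet(αᵢ + nᵢ) = Dirichlet(26, 11, 10, 27).
For a Dirichlet(a₁,…,a_K) with all aᵢ > 1, the mode has j-th component (aⱼ − 1)/(Σaᵢ − K).
Here Σaᵢ = 74 and K = 4, so p_1 = (26 − 1)/(74 − 4) = 25/70 ≈ 0.3571.

MAP estimate: 0.3571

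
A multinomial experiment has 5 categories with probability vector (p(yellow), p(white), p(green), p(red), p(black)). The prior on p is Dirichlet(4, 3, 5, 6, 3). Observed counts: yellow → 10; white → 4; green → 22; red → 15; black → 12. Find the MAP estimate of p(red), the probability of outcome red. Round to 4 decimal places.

MAP estimate of p(red) = 0.2532

The posterior is Dirichlet(αᵢ + nᵢ) = Dirichlet(14, 7, 27, 21, 15).
For a Dirichlet(a₁,…,a_K) with all aᵢ > 1, the mode has j-th component (aⱼ − 1)/(Σaᵢ − K).
Here Σaᵢ = 84 and K = 5, so p(red) = (21 − 1)/(84 − 5) = 20/79 ≈ 0.2532.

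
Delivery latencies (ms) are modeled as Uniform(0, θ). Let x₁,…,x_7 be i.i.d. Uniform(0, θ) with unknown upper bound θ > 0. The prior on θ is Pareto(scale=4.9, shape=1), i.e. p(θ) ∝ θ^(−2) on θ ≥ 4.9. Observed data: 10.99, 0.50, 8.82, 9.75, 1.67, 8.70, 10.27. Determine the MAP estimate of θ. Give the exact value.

The Uniform(0, θ) likelihood is θ^(−n) for θ ≥ max(xᵢ), zero otherwise. Here max(xᵢ) = 10.99.
Posterior ∝ θ^(−2) · θ^(−7) = θ^(−9) on θ ≥ max(4.9, 10.99) = 10.99.
This density is strictly decreasing in θ, so the posterior mode lies at the lower boundary of the support.

θ̂_MAP = 10.99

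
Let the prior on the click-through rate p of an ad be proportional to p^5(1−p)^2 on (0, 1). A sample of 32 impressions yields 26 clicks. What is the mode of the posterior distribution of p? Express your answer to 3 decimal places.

The prior density ∝ p^5(1−p)^2 is the kernel of Beta(6, 3).
Data: 26 successes in 32 trials. The binomial likelihood contributes p^26(1−p)^6, so the posterior is Beta(6+26, 3+6) = Beta(32, 9).
For Beta(a, b) with a, b > 1 the mode is (a−1)/(a+b−2) = 31/39 ≈ 0.795.

p̂_MAP = 0.795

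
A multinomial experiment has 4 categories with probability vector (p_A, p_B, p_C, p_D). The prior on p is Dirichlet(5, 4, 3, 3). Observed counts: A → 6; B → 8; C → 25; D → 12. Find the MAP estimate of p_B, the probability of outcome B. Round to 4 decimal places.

MAP estimate of p_B = 0.1774

The posterior is Dirichlet(αᵢ + nᵢ) = Dirichlet(11, 12, 28, 15).
For a Dirichlet(a₁,…,a_K) with all aᵢ > 1, the mode has j-th component (aⱼ − 1)/(Σaᵢ − K).
Here Σaᵢ = 66 and K = 4, so p_B = (12 − 1)/(66 − 4) = 11/62 ≈ 0.1774.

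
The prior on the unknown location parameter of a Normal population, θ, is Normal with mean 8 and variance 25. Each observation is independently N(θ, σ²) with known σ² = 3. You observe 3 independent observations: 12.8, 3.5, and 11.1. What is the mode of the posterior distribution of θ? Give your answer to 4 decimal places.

n = 3; x̄ = (12.8 + 3.5 + 11.1)/3 = 27.4/3 = 137/15 ≈ 9.1333.
For a Normal prior and Normal likelihood with known variance, the posterior is Normal; its mode equals its mean, the precision-weighted average.
Prior precision 1/σ₀² = 1/25 = 0.04; data precision n/σ² = 3/3 = 1.
θ̂ = (0.04·8 + 1·(137/15)) / (0.04 + 1) = (709/75)/1.04 = 709/78 ≈ 9.0897.

θ̂_MAP = 9.0897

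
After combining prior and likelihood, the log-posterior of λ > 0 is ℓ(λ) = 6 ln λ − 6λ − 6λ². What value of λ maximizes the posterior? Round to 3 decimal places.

λ̂_MAP = 0.500

ℓ'(λ) = 6/λ − 6 − 12λ. Setting this to zero and multiplying by λ: 12λ² + 6λ − 6 = 0.
λ = (−6 + √(6² + 4·12·6)) / (2·12) = (−6 + √324) / 24 = (−6 + 18)/24 = 1/2.
ℓ''(λ) = −6/λ² − 12 < 0, confirming a maximum.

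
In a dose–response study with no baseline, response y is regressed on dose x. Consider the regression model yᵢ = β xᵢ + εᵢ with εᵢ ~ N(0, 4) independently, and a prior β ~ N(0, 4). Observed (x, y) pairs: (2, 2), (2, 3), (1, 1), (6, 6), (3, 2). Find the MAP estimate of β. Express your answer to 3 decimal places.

log p(β | y) = −Σ(yᵢ − βxᵢ)²/(2·4) − β²/(2·4) + const.
Setting the derivative to zero: Σxᵢ(yᵢ − βxᵢ)/4 − β/4 = 0, so β = Σxᵢyᵢ / (Σxᵢ² + σ²/τ²).
Σxᵢyᵢ = 2·2 + 2·3 + 1·1 + 6·6 + 3·2 = 53; Σxᵢ² = 54; σ²/τ² = 1.
β̂_MAP = 53 / (54 + 1) = 53/55 ≈ 0.964.

β̂_MAP = 0.964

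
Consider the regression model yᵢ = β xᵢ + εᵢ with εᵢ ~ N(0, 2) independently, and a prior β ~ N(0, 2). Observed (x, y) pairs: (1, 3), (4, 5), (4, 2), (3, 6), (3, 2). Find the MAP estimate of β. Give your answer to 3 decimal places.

log p(β | y) = −Σ(yᵢ − βxᵢ)²/(2·2) − β²/(2·2) + const.
Setting the derivative to zero: Σxᵢ(yᵢ − βxᵢ)/2 − β/2 = 0, so β = Σxᵢyᵢ / (Σxᵢ² + σ²/τ²).
Σxᵢyᵢ = 1·3 + 4·5 + 4·2 + 3·6 + 3·2 = 55; Σxᵢ² = 51; σ²/τ² = 1.
β̂_MAP = 55 / (51 + 1) = 55/52 ≈ 1.058.

β̂_MAP = 1.058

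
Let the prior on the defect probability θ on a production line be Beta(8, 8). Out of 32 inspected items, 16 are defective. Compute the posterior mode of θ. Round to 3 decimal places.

Prior: Beta(8, 8).
Data: 16 successes in 32 trials. The binomial likelihood contributes θ^16(1−θ)^16, so the posterior is Beta(8+16, 8+16) = Beta(24, 24).
For Beta(a, b) with a, b > 1 the mode is (a−1)/(a+b−2) = 23/46 ≈ 0.500.

θ̂_MAP = 0.500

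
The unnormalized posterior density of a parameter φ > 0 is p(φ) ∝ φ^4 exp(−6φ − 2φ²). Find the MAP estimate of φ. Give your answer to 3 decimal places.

ℓ'(φ) = 4/φ − 6 − 4φ. Setting this to zero and multiplying by φ: 4φ² + 6φ − 4 = 0.
φ = (−6 + √(6² + 4·4·4)) / (2·4) = (−6 + √100) / 8 = (−6 + 10)/8 = 1/2.
ℓ''(φ) = −4/φ² − 4 < 0, confirming a maximum.

φ̂_MAP = 0.500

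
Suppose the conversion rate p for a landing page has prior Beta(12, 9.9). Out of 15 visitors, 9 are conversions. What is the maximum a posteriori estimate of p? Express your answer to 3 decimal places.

p̂_MAP = 0.573

Prior: Beta(12, 9.9).
Data: 9 successes in 15 trials. The binomial likelihood contributes p^9(1−p)^6, so the posterior is Beta(12+9, 9.9+6) = Beta(21, 15.9).
For Beta(a, b) with a, b > 1 the mode is (a−1)/(a+b−2) = 20/34.9 ≈ 0.573.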